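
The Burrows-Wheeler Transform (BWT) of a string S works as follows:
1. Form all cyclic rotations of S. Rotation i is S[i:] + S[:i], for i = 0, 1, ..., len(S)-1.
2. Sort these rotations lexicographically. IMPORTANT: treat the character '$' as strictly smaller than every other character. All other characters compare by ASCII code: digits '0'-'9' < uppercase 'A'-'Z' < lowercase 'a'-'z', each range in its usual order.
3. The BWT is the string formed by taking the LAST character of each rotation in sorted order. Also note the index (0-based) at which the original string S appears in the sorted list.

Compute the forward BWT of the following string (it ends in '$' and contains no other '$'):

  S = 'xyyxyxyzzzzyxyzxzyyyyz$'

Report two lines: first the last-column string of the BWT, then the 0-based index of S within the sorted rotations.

All 23 rotations (rotation i = S[i:]+S[:i]):
  rot[0] = xyyxyxyzzzzyxyzxzyyyyz$
  rot[1] = yyxyxyzzzzyxyzxzyyyyz$x
  rot[2] = yxyxyzzzzyxyzxzyyyyz$xy
  rot[3] = xyxyzzzzyxyzxzyyyyz$xyy
  rot[4] = yxyzzzzyxyzxzyyyyz$xyyx
  rot[5] = xyzzzzyxyzxzyyyyz$xyyxy
  rot[6] = yzzzzyxyzxzyyyyz$xyyxyx
  rot[7] = zzzzyxyzxzyyyyz$xyyxyxy
  rot[8] = zzzyxyzxzyyyyz$xyyxyxyz
  rot[9] = zzyxyzxzyyyyz$xyyxyxyzz
  rot[10] = zyxyzxzyyyyz$xyyxyxyzzz
  rot[11] = yxyzxzyyyyz$xyyxyxyzzzz
  rot[12] = xyzxzyyyyz$xyyxyxyzzzzy
  rot[13] = yzxzyyyyz$xyyxyxyzzzzyx
  rot[14] = zxzyyyyz$xyyxyxyzzzzyxy
  rot[15] = xzyyyyz$xyyxyxyzzzzyxyz
  rot[16] = zyyyyz$xyyxyxyzzzzyxyzx
  rot[17] = yyyyz$xyyxyxyzzzzyxyzxz
  rot[18] = yyyz$xyyxyxyzzzzyxyzxzy
  rot[19] = yyz$xyyxyxyzzzzyxyzxzyy
  rot[20] = yz$xyyxyxyzzzzyxyzxzyyy
  rot[21] = z$xyyxyxyzzzzyxyzxzyyyy
  rot[22] = $xyyxyxyzzzzyxyzxzyyyyz
Sorted (with $ < everything):
  sorted[0] = $xyyxyxyzzzzyxyzxzyyyyz  (last char: 'z')
  sorted[1] = xyxyzzzzyxyzxzyyyyz$xyy  (last char: 'y')
  sorted[2] = xyyxyxyzzzzyxyzxzyyyyz$  (last char: '$')
  sorted[3] = xyzxzyyyyz$xyyxyxyzzzzy  (last char: 'y')
  sorted[4] = xyzzzzyxyzxzyyyyz$xyyxy  (last char: 'y')
  sorted[5] = xzyyyyz$xyyxyxyzzzzyxyz  (last char: 'z')
  sorted[6] = yxyxyzzzzyxyzxzyyyyz$xy  (last char: 'y')
  sorted[7] = yxyzxzyyyyz$xyyxyxyzzzz  (last char: 'z')
  sorted[8] = yxyzzzzyxyzxzyyyyz$xyyx  (last char: 'x')
  sorted[9] = yyxyxyzzzzyxyzxzyyyyz$x  (last char: 'x')
  sorted[10] = yyyyz$xyyxyxyzzzzyxyzxz  (last char: 'z')
  sorted[11] = yyyz$xyyxyxyzzzzyxyzxzy  (last char: 'y')
  sorted[12] = yyz$xyyxyxyzzzzyxyzxzyy  (last char: 'y')
  sorted[13] = yz$xyyxyxyzzzzyxyzxzyyy  (last char: 'y')
  sorted[14] = yzxzyyyyz$xyyxyxyzzzzyx  (last char: 'x')
  sorted[15] = yzzzzyxyzxzyyyyz$xyyxyx  (last char: 'x')
  sorted[16] = z$xyyxyxyzzzzyxyzxzyyyy  (last char: 'y')
  sorted[17] = zxzyyyyz$xyyxyxyzzzzyxy  (last char: 'y')
  sorted[18] = zyxyzxzyyyyz$xyyxyxyzzz  (last char: 'z')
  sorted[19] = zyyyyz$xyyxyxyzzzzyxyzx  (last char: 'x')
  sorted[20] = zzyxyzxzyyyyz$xyyxyxyzz  (last char: 'z')
  sorted[21] = zzzyxyzxzyyyyz$xyyxyxyz  (last char: 'z')
  sorted[22] = zzzzyxyzxzyyyyz$xyyxyxy  (last char: 'y')
Last column: zy$yyzyzxxzyyyxxyyzxzzy
Original string S is at sorted index 2

Answer: zy$yyzyzxxzyyyxxyyzxzzy
2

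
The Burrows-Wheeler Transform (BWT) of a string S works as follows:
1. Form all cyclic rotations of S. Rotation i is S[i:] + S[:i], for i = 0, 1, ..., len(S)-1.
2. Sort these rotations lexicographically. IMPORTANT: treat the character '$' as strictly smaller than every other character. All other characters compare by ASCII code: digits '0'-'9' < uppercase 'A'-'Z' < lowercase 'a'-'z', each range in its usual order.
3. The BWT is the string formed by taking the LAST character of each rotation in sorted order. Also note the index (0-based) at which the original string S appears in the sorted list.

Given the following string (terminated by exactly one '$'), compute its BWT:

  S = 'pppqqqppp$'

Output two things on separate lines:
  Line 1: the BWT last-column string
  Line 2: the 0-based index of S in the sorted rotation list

All 10 rotations (rotation i = S[i:]+S[:i]):
  rot[0] = pppqqqppp$
  rot[1] = ppqqqppp$p
  rot[2] = pqqqppp$pp
  rot[3] = qqqppp$ppp
  rot[4] = qqppp$pppq
  rot[5] = qppp$pppqq
  rot[6] = ppp$pppqqq
  rot[7] = pp$pppqqqp
  rot[8] = p$pppqqqpp
  rot[9] = $pppqqqppp
Sorted (with $ < everything):
  sorted[0] = $pppqqqppp  (last char: 'p')
  sorted[1] = p$pppqqqpp  (last char: 'p')
  sorted[2] = pp$pppqqqp  (last char: 'p')
  sorted[3] = ppp$pppqqq  (last char: 'q')
  sorted[4] = pppqqqppp$  (last char: '$')
  sorted[5] = ppqqqppp$p  (last char: 'p')
  sorted[6] = pqqqppp$pp  (last char: 'p')
  sorted[7] = qppp$pppqq  (last char: 'q')
  sorted[8] = qqppp$pppq  (last char: 'q')
  sorted[9] = qqqppp$ppp  (last char: 'p')
Last column: pppq$ppqqp
Original string S is at sorted index 4

Answer: pppq$ppqqp
4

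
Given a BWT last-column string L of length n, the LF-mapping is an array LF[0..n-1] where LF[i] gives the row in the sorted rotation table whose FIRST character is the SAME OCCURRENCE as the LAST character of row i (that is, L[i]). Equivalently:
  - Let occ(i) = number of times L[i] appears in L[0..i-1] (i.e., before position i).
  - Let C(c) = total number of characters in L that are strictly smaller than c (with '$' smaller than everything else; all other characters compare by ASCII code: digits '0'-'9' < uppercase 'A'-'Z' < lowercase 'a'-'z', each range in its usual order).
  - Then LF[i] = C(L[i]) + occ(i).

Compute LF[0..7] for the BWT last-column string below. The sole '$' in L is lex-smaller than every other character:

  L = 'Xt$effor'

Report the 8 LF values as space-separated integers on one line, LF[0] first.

Answer: 1 7 0 2 3 4 5 6

Derivation:
Char counts: '$':1, 'X':1, 'e':1, 'f':2, 'o':1, 'r':1, 't':1
C (first-col start): C('$')=0, C('X')=1, C('e')=2, C('f')=3, C('o')=5, C('r')=6, C('t')=7
L[0]='X': occ=0, LF[0]=C('X')+0=1+0=1
L[1]='t': occ=0, LF[1]=C('t')+0=7+0=7
L[2]='$': occ=0, LF[2]=C('$')+0=0+0=0
L[3]='e': occ=0, LF[3]=C('e')+0=2+0=2
L[4]='f': occ=0, LF[4]=C('f')+0=3+0=3
L[5]='f': occ=1, LF[5]=C('f')+1=3+1=4
L[6]='o': occ=0, LF[6]=C('o')+0=5+0=5
L[7]='r': occ=0, LF[7]=C('r')+0=6+0=6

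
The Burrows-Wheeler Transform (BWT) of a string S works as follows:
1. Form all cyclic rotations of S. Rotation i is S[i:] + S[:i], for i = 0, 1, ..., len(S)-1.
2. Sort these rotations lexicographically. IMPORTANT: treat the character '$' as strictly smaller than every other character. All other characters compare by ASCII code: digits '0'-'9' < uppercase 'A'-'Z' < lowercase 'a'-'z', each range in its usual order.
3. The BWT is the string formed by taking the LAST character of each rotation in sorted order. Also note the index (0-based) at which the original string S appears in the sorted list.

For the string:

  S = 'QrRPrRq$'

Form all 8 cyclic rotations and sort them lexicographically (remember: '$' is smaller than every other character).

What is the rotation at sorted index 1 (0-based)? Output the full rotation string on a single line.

All 8 rotations (rotation i = S[i:]+S[:i]):
  rot[0] = QrRPrRq$
  rot[1] = rRPrRq$Q
  rot[2] = RPrRq$Qr
  rot[3] = PrRq$QrR
  rot[4] = rRq$QrRP
  rot[5] = Rq$QrRPr
  rot[6] = q$QrRPrR
  rot[7] = $QrRPrRq
Sorted (with $ < everything):
  sorted[0] = $QrRPrRq
  sorted[1] = PrRq$QrR
  sorted[2] = QrRPrRq$
  sorted[3] = RPrRq$Qr
  sorted[4] = Rq$QrRPr
  sorted[5] = q$QrRPrR
  sorted[6] = rRPrRq$Q
  sorted[7] = rRq$QrRP
sorted[1] = PrRq$QrR

Answer: PrRq$QrR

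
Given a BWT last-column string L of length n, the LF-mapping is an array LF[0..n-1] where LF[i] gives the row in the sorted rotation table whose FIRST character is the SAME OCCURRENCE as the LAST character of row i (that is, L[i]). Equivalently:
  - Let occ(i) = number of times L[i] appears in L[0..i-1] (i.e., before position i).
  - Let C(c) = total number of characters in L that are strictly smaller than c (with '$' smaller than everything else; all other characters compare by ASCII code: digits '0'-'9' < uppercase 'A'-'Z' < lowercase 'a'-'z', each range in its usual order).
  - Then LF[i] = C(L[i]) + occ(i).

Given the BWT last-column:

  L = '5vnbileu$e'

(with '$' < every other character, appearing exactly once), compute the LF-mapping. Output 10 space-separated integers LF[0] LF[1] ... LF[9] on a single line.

Answer: 1 9 7 2 5 6 3 8 0 4

Derivation:
Char counts: '$':1, '5':1, 'b':1, 'e':2, 'i':1, 'l':1, 'n':1, 'u':1, 'v':1
C (first-col start): C('$')=0, C('5')=1, C('b')=2, C('e')=3, C('i')=5, C('l')=6, C('n')=7, C('u')=8, C('v')=9
L[0]='5': occ=0, LF[0]=C('5')+0=1+0=1
L[1]='v': occ=0, LF[1]=C('v')+0=9+0=9
L[2]='n': occ=0, LF[2]=C('n')+0=7+0=7
L[3]='b': occ=0, LF[3]=C('b')+0=2+0=2
L[4]='i': occ=0, LF[4]=C('i')+0=5+0=5
L[5]='l': occ=0, LF[5]=C('l')+0=6+0=6
L[6]='e': occ=0, LF[6]=C('e')+0=3+0=3
L[7]='u': occ=0, LF[7]=C('u')+0=8+0=8
L[8]='$': occ=0, LF[8]=C('$')+0=0+0=0
L[9]='e': occ=1, LF[9]=C('e')+1=3+1=4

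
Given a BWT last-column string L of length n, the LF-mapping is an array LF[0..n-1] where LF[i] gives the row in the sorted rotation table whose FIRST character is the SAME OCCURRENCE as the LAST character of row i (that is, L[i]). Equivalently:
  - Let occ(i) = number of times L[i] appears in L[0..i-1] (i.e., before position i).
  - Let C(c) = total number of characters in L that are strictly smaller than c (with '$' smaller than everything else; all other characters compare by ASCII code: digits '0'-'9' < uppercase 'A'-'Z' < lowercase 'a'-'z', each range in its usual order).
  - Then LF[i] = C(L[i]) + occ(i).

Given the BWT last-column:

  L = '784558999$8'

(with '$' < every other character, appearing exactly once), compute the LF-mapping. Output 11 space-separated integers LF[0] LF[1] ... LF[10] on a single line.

Answer: 4 5 1 2 3 6 8 9 10 0 7

Derivation:
Char counts: '$':1, '4':1, '5':2, '7':1, '8':3, '9':3
C (first-col start): C('$')=0, C('4')=1, C('5')=2, C('7')=4, C('8')=5, C('9')=8
L[0]='7': occ=0, LF[0]=C('7')+0=4+0=4
L[1]='8': occ=0, LF[1]=C('8')+0=5+0=5
L[2]='4': occ=0, LF[2]=C('4')+0=1+0=1
L[3]='5': occ=0, LF[3]=C('5')+0=2+0=2
L[4]='5': occ=1, LF[4]=C('5')+1=2+1=3
L[5]='8': occ=1, LF[5]=C('8')+1=5+1=6
L[6]='9': occ=0, LF[6]=C('9')+0=8+0=8
L[7]='9': occ=1, LF[7]=C('9')+1=8+1=9
L[8]='9': occ=2, LF[8]=C('9')+2=8+2=10
L[9]='$': occ=0, LF[9]=C('$')+0=0+0=0
L[10]='8': occ=2, LF[10]=C('8')+2=5+2=7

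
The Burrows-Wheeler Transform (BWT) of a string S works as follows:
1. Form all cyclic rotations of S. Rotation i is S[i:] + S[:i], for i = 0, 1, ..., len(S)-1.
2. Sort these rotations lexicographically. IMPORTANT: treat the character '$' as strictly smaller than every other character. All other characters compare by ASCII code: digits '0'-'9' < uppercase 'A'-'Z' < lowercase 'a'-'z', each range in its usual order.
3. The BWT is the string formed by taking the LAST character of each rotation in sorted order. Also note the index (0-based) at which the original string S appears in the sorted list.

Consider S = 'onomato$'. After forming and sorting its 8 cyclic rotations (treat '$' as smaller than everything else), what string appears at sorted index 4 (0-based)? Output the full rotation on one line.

All 8 rotations (rotation i = S[i:]+S[:i]):
  rot[0] = onomato$
  rot[1] = nomato$o
  rot[2] = omato$on
  rot[3] = mato$ono
  rot[4] = ato$onom
  rot[5] = to$onoma
  rot[6] = o$onomat
  rot[7] = $onomato
Sorted (with $ < everything):
  sorted[0] = $onomato
  sorted[1] = ato$onom
  sorted[2] = mato$ono
  sorted[3] = nomato$o
  sorted[4] = o$onomat
  sorted[5] = omato$on
  sorted[6] = onomato$
  sorted[7] = to$onoma
sorted[4] = o$onomat

Answer: o$onomat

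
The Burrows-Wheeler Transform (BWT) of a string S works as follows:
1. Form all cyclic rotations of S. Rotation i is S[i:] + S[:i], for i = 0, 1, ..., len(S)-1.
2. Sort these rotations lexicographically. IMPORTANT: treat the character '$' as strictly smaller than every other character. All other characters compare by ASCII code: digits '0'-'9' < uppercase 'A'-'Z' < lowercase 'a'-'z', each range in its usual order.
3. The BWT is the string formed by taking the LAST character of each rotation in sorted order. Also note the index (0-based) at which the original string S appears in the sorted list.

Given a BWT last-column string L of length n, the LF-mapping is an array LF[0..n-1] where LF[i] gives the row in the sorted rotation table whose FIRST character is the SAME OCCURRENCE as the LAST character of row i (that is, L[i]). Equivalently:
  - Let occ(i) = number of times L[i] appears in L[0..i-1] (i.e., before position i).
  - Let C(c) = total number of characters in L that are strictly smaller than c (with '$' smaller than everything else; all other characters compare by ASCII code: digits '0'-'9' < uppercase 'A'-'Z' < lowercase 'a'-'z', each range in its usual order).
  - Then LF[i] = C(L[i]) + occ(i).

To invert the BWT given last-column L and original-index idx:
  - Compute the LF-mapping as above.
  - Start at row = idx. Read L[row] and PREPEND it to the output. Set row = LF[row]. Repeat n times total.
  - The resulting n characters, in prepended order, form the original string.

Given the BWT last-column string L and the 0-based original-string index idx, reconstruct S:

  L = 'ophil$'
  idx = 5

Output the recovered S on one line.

LF mapping: 4 5 1 2 3 0
Walk LF starting at row 5, prepending L[row]:
  step 1: row=5, L[5]='$', prepend. Next row=LF[5]=0
  step 2: row=0, L[0]='o', prepend. Next row=LF[0]=4
  step 3: row=4, L[4]='l', prepend. Next row=LF[4]=3
  step 4: row=3, L[3]='i', prepend. Next row=LF[3]=2
  step 5: row=2, L[2]='h', prepend. Next row=LF[2]=1
  step 6: row=1, L[1]='p', prepend. Next row=LF[1]=5
Reversed output: philo$

Answer: philo$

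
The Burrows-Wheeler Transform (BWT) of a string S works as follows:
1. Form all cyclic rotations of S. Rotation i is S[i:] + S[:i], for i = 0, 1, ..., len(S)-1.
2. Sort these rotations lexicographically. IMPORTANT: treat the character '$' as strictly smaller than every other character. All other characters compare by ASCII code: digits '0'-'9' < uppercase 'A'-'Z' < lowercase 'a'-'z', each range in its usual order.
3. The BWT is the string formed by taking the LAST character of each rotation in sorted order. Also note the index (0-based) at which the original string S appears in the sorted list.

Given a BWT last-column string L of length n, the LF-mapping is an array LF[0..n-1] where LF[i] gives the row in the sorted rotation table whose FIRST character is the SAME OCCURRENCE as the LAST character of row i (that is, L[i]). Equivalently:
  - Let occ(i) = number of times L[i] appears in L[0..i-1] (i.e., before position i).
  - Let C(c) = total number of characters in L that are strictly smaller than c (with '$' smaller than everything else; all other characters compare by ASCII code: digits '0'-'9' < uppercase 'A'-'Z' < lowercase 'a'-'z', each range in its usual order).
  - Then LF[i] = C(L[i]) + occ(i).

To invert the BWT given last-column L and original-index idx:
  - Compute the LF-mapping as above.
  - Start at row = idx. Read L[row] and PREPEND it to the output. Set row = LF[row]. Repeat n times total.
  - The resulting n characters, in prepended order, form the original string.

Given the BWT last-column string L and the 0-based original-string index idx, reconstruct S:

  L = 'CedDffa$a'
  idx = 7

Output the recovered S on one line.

LF mapping: 1 6 5 2 7 8 3 0 4
Walk LF starting at row 7, prepending L[row]:
  step 1: row=7, L[7]='$', prepend. Next row=LF[7]=0
  step 2: row=0, L[0]='C', prepend. Next row=LF[0]=1
  step 3: row=1, L[1]='e', prepend. Next row=LF[1]=6
  step 4: row=6, L[6]='a', prepend. Next row=LF[6]=3
  step 5: row=3, L[3]='D', prepend. Next row=LF[3]=2
  step 6: row=2, L[2]='d', prepend. Next row=LF[2]=5
  step 7: row=5, L[5]='f', prepend. Next row=LF[5]=8
  step 8: row=8, L[8]='a', prepend. Next row=LF[8]=4
  step 9: row=4, L[4]='f', prepend. Next row=LF[4]=7
Reversed output: fafdDaeC$

Answer: fafdDaeC$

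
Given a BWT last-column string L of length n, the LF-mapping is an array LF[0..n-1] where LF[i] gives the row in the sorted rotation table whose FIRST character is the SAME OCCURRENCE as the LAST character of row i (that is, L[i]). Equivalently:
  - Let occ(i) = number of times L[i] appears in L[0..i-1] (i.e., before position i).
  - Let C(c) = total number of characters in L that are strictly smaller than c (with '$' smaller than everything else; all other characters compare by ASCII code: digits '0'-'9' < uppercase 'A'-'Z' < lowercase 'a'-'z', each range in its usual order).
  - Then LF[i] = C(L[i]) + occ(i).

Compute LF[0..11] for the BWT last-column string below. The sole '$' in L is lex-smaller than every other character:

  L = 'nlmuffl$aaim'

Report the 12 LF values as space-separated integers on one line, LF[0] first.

Answer: 10 6 8 11 3 4 7 0 1 2 5 9

Derivation:
Char counts: '$':1, 'a':2, 'f':2, 'i':1, 'l':2, 'm':2, 'n':1, 'u':1
C (first-col start): C('$')=0, C('a')=1, C('f')=3, C('i')=5, C('l')=6, C('m')=8, C('n')=10, C('u')=11
L[0]='n': occ=0, LF[0]=C('n')+0=10+0=10
L[1]='l': occ=0, LF[1]=C('l')+0=6+0=6
L[2]='m': occ=0, LF[2]=C('m')+0=8+0=8
L[3]='u': occ=0, LF[3]=C('u')+0=11+0=11
L[4]='f': occ=0, LF[4]=C('f')+0=3+0=3
L[5]='f': occ=1, LF[5]=C('f')+1=3+1=4
L[6]='l': occ=1, LF[6]=C('l')+1=6+1=7
L[7]='$': occ=0, LF[7]=C('$')+0=0+0=0
L[8]='a': occ=0, LF[8]=C('a')+0=1+0=1
L[9]='a': occ=1, LF[9]=C('a')+1=1+1=2
L[10]='i': occ=0, LF[10]=C('i')+0=5+0=5
L[11]='m': occ=1, LF[11]=C('m')+1=8+1=9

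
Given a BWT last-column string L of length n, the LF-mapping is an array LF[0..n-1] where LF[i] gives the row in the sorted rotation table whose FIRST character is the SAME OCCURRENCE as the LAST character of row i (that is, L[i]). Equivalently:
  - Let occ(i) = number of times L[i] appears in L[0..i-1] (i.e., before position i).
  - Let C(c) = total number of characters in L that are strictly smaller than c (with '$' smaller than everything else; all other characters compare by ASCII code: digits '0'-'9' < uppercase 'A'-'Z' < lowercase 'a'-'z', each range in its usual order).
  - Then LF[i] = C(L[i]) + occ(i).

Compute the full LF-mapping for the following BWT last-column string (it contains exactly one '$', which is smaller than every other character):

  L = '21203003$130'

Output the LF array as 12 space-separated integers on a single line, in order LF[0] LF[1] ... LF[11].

Char counts: '$':1, '0':4, '1':2, '2':2, '3':3
C (first-col start): C('$')=0, C('0')=1, C('1')=5, C('2')=7, C('3')=9
L[0]='2': occ=0, LF[0]=C('2')+0=7+0=7
L[1]='1': occ=0, LF[1]=C('1')+0=5+0=5
L[2]='2': occ=1, LF[2]=C('2')+1=7+1=8
L[3]='0': occ=0, LF[3]=C('0')+0=1+0=1
L[4]='3': occ=0, LF[4]=C('3')+0=9+0=9
L[5]='0': occ=1, LF[5]=C('0')+1=1+1=2
L[6]='0': occ=2, LF[6]=C('0')+2=1+2=3
L[7]='3': occ=1, LF[7]=C('3')+1=9+1=10
L[8]='$': occ=0, LF[8]=C('$')+0=0+0=0
L[9]='1': occ=1, LF[9]=C('1')+1=5+1=6
L[10]='3': occ=2, LF[10]=C('3')+2=9+2=11
L[11]='0': occ=3, LF[11]=C('0')+3=1+3=4

Answer: 7 5 8 1 9 2 3 10 0 6 11 4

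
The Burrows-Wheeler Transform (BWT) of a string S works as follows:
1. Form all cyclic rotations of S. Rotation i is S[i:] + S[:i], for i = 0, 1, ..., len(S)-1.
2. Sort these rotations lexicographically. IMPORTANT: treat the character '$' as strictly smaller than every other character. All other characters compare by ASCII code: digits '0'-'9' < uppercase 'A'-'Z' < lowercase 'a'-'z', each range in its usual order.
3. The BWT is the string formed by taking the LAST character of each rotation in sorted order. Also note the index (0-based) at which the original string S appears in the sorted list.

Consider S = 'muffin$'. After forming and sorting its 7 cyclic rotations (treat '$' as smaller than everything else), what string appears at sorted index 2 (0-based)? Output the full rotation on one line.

Answer: fin$muf

Derivation:
All 7 rotations (rotation i = S[i:]+S[:i]):
  rot[0] = muffin$
  rot[1] = uffin$m
  rot[2] = ffin$mu
  rot[3] = fin$muf
  rot[4] = in$muff
  rot[5] = n$muffi
  rot[6] = $muffin
Sorted (with $ < everything):
  sorted[0] = $muffin
  sorted[1] = ffin$mu
  sorted[2] = fin$muf
  sorted[3] = in$muff
  sorted[4] = muffin$
  sorted[5] = n$muffi
  sorted[6] = uffin$m
sorted[2] = fin$muf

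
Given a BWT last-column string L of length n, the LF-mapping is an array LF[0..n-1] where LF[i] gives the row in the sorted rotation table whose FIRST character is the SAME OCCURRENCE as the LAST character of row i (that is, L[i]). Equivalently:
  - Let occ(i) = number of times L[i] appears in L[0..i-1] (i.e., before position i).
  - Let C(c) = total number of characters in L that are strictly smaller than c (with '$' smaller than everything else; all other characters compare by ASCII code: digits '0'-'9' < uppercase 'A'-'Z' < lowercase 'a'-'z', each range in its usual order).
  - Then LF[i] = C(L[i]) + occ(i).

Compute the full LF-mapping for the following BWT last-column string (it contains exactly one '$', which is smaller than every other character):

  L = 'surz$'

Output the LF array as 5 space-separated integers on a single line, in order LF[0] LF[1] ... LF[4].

Answer: 2 3 1 4 0

Derivation:
Char counts: '$':1, 'r':1, 's':1, 'u':1, 'z':1
C (first-col start): C('$')=0, C('r')=1, C('s')=2, C('u')=3, C('z')=4
L[0]='s': occ=0, LF[0]=C('s')+0=2+0=2
L[1]='u': occ=0, LF[1]=C('u')+0=3+0=3
L[2]='r': occ=0, LF[2]=C('r')+0=1+0=1
L[3]='z': occ=0, LF[3]=C('z')+0=4+0=4
L[4]='$': occ=0, LF[4]=C('$')+0=0+0=0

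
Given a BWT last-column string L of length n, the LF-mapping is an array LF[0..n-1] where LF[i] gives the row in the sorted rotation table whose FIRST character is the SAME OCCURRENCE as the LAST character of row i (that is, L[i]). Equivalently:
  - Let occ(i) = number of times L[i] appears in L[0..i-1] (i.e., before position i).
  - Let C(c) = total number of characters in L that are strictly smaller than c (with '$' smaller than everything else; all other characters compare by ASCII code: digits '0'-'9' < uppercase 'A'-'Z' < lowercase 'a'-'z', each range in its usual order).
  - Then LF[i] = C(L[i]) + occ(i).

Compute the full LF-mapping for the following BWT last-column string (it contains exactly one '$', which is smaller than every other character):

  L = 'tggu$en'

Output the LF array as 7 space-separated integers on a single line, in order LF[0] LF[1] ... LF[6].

Answer: 5 2 3 6 0 1 4

Derivation:
Char counts: '$':1, 'e':1, 'g':2, 'n':1, 't':1, 'u':1
C (first-col start): C('$')=0, C('e')=1, C('g')=2, C('n')=4, C('t')=5, C('u')=6
L[0]='t': occ=0, LF[0]=C('t')+0=5+0=5
L[1]='g': occ=0, LF[1]=C('g')+0=2+0=2
L[2]='g': occ=1, LF[2]=C('g')+1=2+1=3
L[3]='u': occ=0, LF[3]=C('u')+0=6+0=6
L[4]='$': occ=0, LF[4]=C('$')+0=0+0=0
L[5]='e': occ=0, LF[5]=C('e')+0=1+0=1
L[6]='n': occ=0, LF[6]=C('n')+0=4+0=4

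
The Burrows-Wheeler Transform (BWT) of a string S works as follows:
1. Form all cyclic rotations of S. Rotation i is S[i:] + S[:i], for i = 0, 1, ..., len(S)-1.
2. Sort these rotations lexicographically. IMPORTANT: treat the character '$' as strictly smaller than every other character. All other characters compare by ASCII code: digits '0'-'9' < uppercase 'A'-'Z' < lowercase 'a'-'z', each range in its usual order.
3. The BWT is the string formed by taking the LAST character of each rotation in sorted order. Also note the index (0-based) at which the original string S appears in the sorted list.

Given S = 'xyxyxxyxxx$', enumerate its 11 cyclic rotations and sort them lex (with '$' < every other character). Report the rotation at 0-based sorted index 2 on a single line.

Answer: xx$xyxyxxyx

Derivation:
All 11 rotations (rotation i = S[i:]+S[:i]):
  rot[0] = xyxyxxyxxx$
  rot[1] = yxyxxyxxx$x
  rot[2] = xyxxyxxx$xy
  rot[3] = yxxyxxx$xyx
  rot[4] = xxyxxx$xyxy
  rot[5] = xyxxx$xyxyx
  rot[6] = yxxx$xyxyxx
  rot[7] = xxx$xyxyxxy
  rot[8] = xx$xyxyxxyx
  rot[9] = x$xyxyxxyxx
  rot[10] = $xyxyxxyxxx
Sorted (with $ < everything):
  sorted[0] = $xyxyxxyxxx
  sorted[1] = x$xyxyxxyxx
  sorted[2] = xx$xyxyxxyx
  sorted[3] = xxx$xyxyxxy
  sorted[4] = xxyxxx$xyxy
  sorted[5] = xyxxx$xyxyx
  sorted[6] = xyxxyxxx$xy
  sorted[7] = xyxyxxyxxx$
  sorted[8] = yxxx$xyxyxx
  sorted[9] = yxxyxxx$xyx
  sorted[10] = yxyxxyxxx$x
sorted[2] = xx$xyxyxxyx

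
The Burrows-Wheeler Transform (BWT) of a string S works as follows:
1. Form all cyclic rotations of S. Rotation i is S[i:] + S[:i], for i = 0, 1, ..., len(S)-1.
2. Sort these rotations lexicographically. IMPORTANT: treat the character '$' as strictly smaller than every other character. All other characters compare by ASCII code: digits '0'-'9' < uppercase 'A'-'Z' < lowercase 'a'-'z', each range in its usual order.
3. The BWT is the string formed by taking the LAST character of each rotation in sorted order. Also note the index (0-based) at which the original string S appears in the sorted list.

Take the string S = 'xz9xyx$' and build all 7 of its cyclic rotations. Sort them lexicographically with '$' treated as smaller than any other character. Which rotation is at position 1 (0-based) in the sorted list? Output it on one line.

Answer: 9xyx$xz

Derivation:
All 7 rotations (rotation i = S[i:]+S[:i]):
  rot[0] = xz9xyx$
  rot[1] = z9xyx$x
  rot[2] = 9xyx$xz
  rot[3] = xyx$xz9
  rot[4] = yx$xz9x
  rot[5] = x$xz9xy
  rot[6] = $xz9xyx
Sorted (with $ < everything):
  sorted[0] = $xz9xyx
  sorted[1] = 9xyx$xz
  sorted[2] = x$xz9xy
  sorted[3] = xyx$xz9
  sorted[4] = xz9xyx$
  sorted[5] = yx$xz9x
  sorted[6] = z9xyx$x
sorted[1] = 9xyx$xz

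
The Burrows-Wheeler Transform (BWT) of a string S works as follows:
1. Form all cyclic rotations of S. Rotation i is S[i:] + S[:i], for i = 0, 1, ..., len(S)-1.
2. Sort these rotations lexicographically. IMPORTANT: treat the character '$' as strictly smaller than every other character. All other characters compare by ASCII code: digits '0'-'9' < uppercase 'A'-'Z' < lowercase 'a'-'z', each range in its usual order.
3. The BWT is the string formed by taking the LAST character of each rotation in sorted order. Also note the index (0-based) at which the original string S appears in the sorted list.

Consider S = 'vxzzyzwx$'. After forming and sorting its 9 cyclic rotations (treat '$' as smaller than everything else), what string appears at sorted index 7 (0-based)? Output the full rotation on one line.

Answer: zyzwx$vxz

Derivation:
All 9 rotations (rotation i = S[i:]+S[:i]):
  rot[0] = vxzzyzwx$
  rot[1] = xzzyzwx$v
  rot[2] = zzyzwx$vx
  rot[3] = zyzwx$vxz
  rot[4] = yzwx$vxzz
  rot[5] = zwx$vxzzy
  rot[6] = wx$vxzzyz
  rot[7] = x$vxzzyzw
  rot[8] = $vxzzyzwx
Sorted (with $ < everything):
  sorted[0] = $vxzzyzwx
  sorted[1] = vxzzyzwx$
  sorted[2] = wx$vxzzyz
  sorted[3] = x$vxzzyzw
  sorted[4] = xzzyzwx$v
  sorted[5] = yzwx$vxzz
  sorted[6] = zwx$vxzzy
  sorted[7] = zyzwx$vxz
  sorted[8] = zzyzwx$vx
sorted[7] = zyzwx$vxz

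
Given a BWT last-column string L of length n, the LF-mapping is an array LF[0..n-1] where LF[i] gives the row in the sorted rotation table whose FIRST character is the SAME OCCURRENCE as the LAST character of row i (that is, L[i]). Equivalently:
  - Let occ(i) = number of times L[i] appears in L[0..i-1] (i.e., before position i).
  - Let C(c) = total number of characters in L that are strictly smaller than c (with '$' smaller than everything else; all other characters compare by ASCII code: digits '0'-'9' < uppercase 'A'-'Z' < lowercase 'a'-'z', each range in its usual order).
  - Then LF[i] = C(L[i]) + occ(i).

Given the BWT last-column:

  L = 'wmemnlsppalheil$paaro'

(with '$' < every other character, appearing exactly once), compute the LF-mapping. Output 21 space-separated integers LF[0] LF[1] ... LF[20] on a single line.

Char counts: '$':1, 'a':3, 'e':2, 'h':1, 'i':1, 'l':3, 'm':2, 'n':1, 'o':1, 'p':3, 'r':1, 's':1, 'w':1
C (first-col start): C('$')=0, C('a')=1, C('e')=4, C('h')=6, C('i')=7, C('l')=8, C('m')=11, C('n')=13, C('o')=14, C('p')=15, C('r')=18, C('s')=19, C('w')=20
L[0]='w': occ=0, LF[0]=C('w')+0=20+0=20
L[1]='m': occ=0, LF[1]=C('m')+0=11+0=11
L[2]='e': occ=0, LF[2]=C('e')+0=4+0=4
L[3]='m': occ=1, LF[3]=C('m')+1=11+1=12
L[4]='n': occ=0, LF[4]=C('n')+0=13+0=13
L[5]='l': occ=0, LF[5]=C('l')+0=8+0=8
L[6]='s': occ=0, LF[6]=C('s')+0=19+0=19
L[7]='p': occ=0, LF[7]=C('p')+0=15+0=15
L[8]='p': occ=1, LF[8]=C('p')+1=15+1=16
L[9]='a': occ=0, LF[9]=C('a')+0=1+0=1
L[10]='l': occ=1, LF[10]=C('l')+1=8+1=9
L[11]='h': occ=0, LF[11]=C('h')+0=6+0=6
L[12]='e': occ=1, LF[12]=C('e')+1=4+1=5
L[13]='i': occ=0, LF[13]=C('i')+0=7+0=7
L[14]='l': occ=2, LF[14]=C('l')+2=8+2=10
L[15]='$': occ=0, LF[15]=C('$')+0=0+0=0
L[16]='p': occ=2, LF[16]=C('p')+2=15+2=17
L[17]='a': occ=1, LF[17]=C('a')+1=1+1=2
L[18]='a': occ=2, LF[18]=C('a')+2=1+2=3
L[19]='r': occ=0, LF[19]=C('r')+0=18+0=18
L[20]='o': occ=0, LF[20]=C('o')+0=14+0=14

Answer: 20 11 4 12 13 8 19 15 16 1 9 6 5 7 10 0 17 2 3 18 14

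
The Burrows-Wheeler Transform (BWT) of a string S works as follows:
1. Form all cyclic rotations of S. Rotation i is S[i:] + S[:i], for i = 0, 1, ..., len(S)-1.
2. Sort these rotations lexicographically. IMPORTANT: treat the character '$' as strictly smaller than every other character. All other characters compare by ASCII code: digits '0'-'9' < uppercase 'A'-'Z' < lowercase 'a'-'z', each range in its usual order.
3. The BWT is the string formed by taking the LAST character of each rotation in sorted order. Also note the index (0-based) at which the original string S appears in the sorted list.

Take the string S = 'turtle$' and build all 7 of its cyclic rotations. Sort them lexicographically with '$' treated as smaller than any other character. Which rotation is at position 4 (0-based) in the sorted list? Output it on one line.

Answer: tle$tur

Derivation:
All 7 rotations (rotation i = S[i:]+S[:i]):
  rot[0] = turtle$
  rot[1] = urtle$t
  rot[2] = rtle$tu
  rot[3] = tle$tur
  rot[4] = le$turt
  rot[5] = e$turtl
  rot[6] = $turtle
Sorted (with $ < everything):
  sorted[0] = $turtle
  sorted[1] = e$turtl
  sorted[2] = le$turt
  sorted[3] = rtle$tu
  sorted[4] = tle$tur
  sorted[5] = turtle$
  sorted[6] = urtle$t
sorted[4] = tle$tur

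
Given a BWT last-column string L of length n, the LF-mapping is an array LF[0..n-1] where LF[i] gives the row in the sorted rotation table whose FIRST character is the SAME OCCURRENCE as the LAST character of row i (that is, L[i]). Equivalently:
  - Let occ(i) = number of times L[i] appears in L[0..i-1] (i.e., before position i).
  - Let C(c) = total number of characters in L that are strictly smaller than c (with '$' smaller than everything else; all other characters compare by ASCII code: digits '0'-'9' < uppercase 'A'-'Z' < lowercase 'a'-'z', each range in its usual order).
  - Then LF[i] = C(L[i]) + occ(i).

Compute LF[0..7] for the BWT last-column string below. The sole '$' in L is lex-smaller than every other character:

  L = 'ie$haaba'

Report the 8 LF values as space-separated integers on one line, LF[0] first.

Char counts: '$':1, 'a':3, 'b':1, 'e':1, 'h':1, 'i':1
C (first-col start): C('$')=0, C('a')=1, C('b')=4, C('e')=5, C('h')=6, C('i')=7
L[0]='i': occ=0, LF[0]=C('i')+0=7+0=7
L[1]='e': occ=0, LF[1]=C('e')+0=5+0=5
L[2]='$': occ=0, LF[2]=C('$')+0=0+0=0
L[3]='h': occ=0, LF[3]=C('h')+0=6+0=6
L[4]='a': occ=0, LF[4]=C('a')+0=1+0=1
L[5]='a': occ=1, LF[5]=C('a')+1=1+1=2
L[6]='b': occ=0, LF[6]=C('b')+0=4+0=4
L[7]='a': occ=2, LF[7]=C('a')+2=1+2=3

Answer: 7 5 0 6 1 2 4 3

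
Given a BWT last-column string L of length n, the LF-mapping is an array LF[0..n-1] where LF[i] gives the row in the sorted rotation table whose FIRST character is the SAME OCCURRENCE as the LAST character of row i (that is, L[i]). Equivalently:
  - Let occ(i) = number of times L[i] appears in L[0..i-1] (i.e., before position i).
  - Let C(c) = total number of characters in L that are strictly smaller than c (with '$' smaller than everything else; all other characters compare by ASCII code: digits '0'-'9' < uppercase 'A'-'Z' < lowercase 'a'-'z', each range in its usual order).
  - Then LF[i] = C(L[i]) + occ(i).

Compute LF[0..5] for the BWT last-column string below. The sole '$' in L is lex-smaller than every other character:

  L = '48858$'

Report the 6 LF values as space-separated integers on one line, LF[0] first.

Answer: 1 3 4 2 5 0

Derivation:
Char counts: '$':1, '4':1, '5':1, '8':3
C (first-col start): C('$')=0, C('4')=1, C('5')=2, C('8')=3
L[0]='4': occ=0, LF[0]=C('4')+0=1+0=1
L[1]='8': occ=0, LF[1]=C('8')+0=3+0=3
L[2]='8': occ=1, LF[2]=C('8')+1=3+1=4
L[3]='5': occ=0, LF[3]=C('5')+0=2+0=2
L[4]='8': occ=2, LF[4]=C('8')+2=3+2=5
L[5]='$': occ=0, LF[5]=C('$')+0=0+0=0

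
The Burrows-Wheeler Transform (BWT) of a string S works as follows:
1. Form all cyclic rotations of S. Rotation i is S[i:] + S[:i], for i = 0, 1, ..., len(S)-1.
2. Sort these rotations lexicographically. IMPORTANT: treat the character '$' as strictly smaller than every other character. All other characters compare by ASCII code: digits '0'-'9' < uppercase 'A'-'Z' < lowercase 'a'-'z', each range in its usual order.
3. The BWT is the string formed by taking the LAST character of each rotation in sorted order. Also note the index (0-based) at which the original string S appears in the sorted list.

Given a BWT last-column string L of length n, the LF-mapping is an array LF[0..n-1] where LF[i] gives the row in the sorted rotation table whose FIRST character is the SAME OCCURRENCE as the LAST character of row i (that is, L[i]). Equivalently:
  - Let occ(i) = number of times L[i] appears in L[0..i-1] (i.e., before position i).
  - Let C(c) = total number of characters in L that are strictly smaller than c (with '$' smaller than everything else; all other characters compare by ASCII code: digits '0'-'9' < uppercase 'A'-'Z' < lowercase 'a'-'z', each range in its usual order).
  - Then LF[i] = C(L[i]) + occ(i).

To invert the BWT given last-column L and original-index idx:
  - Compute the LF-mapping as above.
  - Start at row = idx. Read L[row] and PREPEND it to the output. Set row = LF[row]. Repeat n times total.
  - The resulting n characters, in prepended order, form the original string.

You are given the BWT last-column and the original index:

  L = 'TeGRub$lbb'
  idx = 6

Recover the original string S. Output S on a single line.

Answer: bubbleGRT$

Derivation:
LF mapping: 3 7 1 2 9 4 0 8 5 6
Walk LF starting at row 6, prepending L[row]:
  step 1: row=6, L[6]='$', prepend. Next row=LF[6]=0
  step 2: row=0, L[0]='T', prepend. Next row=LF[0]=3
  step 3: row=3, L[3]='R', prepend. Next row=LF[3]=2
  step 4: row=2, L[2]='G', prepend. Next row=LF[2]=1
  step 5: row=1, L[1]='e', prepend. Next row=LF[1]=7
  step 6: row=7, L[7]='l', prepend. Next row=LF[7]=8
  step 7: row=8, L[8]='b', prepend. Next row=LF[8]=5
  step 8: row=5, L[5]='b', prepend. Next row=LF[5]=4
  step 9: row=4, L[4]='u', prepend. Next row=LF[4]=9
  step 10: row=9, L[9]='b', prepend. Next row=LF[9]=6
Reversed output: bubbleGRT$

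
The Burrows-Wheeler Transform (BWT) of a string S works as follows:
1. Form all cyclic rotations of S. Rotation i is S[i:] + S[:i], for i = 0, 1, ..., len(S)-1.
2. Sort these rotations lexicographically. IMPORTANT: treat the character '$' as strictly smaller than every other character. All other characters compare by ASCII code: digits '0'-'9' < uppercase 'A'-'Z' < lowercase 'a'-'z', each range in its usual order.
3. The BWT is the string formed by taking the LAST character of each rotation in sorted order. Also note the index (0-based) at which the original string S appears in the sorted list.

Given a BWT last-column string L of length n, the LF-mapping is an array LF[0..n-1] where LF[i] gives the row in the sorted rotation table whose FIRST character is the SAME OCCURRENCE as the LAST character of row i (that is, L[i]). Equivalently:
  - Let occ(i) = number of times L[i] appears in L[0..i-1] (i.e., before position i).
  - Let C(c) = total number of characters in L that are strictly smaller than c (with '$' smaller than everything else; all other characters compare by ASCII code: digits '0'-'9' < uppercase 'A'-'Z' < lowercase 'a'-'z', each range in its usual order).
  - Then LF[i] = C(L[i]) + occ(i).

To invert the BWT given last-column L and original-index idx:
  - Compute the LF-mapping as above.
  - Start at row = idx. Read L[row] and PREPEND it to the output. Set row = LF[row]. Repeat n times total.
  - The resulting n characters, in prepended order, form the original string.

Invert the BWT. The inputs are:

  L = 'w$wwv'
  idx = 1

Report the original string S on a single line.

Answer: vwww$

Derivation:
LF mapping: 2 0 3 4 1
Walk LF starting at row 1, prepending L[row]:
  step 1: row=1, L[1]='$', prepend. Next row=LF[1]=0
  step 2: row=0, L[0]='w', prepend. Next row=LF[0]=2
  step 3: row=2, L[2]='w', prepend. Next row=LF[2]=3
  step 4: row=3, L[3]='w', prepend. Next row=LF[3]=4
  step 5: row=4, L[4]='v', prepend. Next row=LF[4]=1
Reversed output: vwww$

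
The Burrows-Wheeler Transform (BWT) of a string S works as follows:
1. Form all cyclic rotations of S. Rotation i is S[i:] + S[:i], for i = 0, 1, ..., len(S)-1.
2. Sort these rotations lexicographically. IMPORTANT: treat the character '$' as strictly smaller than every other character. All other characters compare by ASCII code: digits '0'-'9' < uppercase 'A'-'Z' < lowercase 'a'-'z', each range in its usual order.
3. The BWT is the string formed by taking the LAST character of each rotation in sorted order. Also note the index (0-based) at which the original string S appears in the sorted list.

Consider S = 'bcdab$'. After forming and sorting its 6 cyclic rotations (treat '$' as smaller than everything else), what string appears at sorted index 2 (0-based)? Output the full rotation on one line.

All 6 rotations (rotation i = S[i:]+S[:i]):
  rot[0] = bcdab$
  rot[1] = cdab$b
  rot[2] = dab$bc
  rot[3] = ab$bcd
  rot[4] = b$bcda
  rot[5] = $bcdab
Sorted (with $ < everything):
  sorted[0] = $bcdab
  sorted[1] = ab$bcd
  sorted[2] = b$bcda
  sorted[3] = bcdab$
  sorted[4] = cdab$b
  sorted[5] = dab$bc
sorted[2] = b$bcda

Answer: b$bcda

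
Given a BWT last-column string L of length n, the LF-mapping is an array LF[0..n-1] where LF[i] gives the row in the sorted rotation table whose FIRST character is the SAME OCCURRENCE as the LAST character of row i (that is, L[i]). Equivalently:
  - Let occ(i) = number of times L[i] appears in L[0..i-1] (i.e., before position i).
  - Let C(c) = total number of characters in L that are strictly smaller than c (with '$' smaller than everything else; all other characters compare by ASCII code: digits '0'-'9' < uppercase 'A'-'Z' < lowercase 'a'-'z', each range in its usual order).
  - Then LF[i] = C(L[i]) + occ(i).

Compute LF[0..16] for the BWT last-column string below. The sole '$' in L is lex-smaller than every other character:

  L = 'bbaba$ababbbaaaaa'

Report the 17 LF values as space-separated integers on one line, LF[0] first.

Char counts: '$':1, 'a':9, 'b':7
C (first-col start): C('$')=0, C('a')=1, C('b')=10
L[0]='b': occ=0, LF[0]=C('b')+0=10+0=10
L[1]='b': occ=1, LF[1]=C('b')+1=10+1=11
L[2]='a': occ=0, LF[2]=C('a')+0=1+0=1
L[3]='b': occ=2, LF[3]=C('b')+2=10+2=12
L[4]='a': occ=1, LF[4]=C('a')+1=1+1=2
L[5]='$': occ=0, LF[5]=C('$')+0=0+0=0
L[6]='a': occ=2, LF[6]=C('a')+2=1+2=3
L[7]='b': occ=3, LF[7]=C('b')+3=10+3=13
L[8]='a': occ=3, LF[8]=C('a')+3=1+3=4
L[9]='b': occ=4, LF[9]=C('b')+4=10+4=14
L[10]='b': occ=5, LF[10]=C('b')+5=10+5=15
L[11]='b': occ=6, LF[11]=C('b')+6=10+6=16
L[12]='a': occ=4, LF[12]=C('a')+4=1+4=5
L[13]='a': occ=5, LF[13]=C('a')+5=1+5=6
L[14]='a': occ=6, LF[14]=C('a')+6=1+6=7
L[15]='a': occ=7, LF[15]=C('a')+7=1+7=8
L[16]='a': occ=8, LF[16]=C('a')+8=1+8=9

Answer: 10 11 1 12 2 0 3 13 4 14 15 16 5 6 7 8 9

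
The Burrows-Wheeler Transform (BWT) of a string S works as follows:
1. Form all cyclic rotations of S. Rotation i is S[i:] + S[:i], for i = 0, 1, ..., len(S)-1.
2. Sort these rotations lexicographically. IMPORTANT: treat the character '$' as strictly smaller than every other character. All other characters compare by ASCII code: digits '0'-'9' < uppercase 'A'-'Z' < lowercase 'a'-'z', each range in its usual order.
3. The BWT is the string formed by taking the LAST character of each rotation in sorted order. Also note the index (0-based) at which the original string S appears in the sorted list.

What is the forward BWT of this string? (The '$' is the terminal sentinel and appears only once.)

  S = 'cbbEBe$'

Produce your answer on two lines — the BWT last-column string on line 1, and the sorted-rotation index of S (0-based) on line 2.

All 7 rotations (rotation i = S[i:]+S[:i]):
  rot[0] = cbbEBe$
  rot[1] = bbEBe$c
  rot[2] = bEBe$cb
  rot[3] = EBe$cbb
  rot[4] = Be$cbbE
  rot[5] = e$cbbEB
  rot[6] = $cbbEBe
Sorted (with $ < everything):
  sorted[0] = $cbbEBe  (last char: 'e')
  sorted[1] = Be$cbbE  (last char: 'E')
  sorted[2] = EBe$cbb  (last char: 'b')
  sorted[3] = bEBe$cb  (last char: 'b')
  sorted[4] = bbEBe$c  (last char: 'c')
  sorted[5] = cbbEBe$  (last char: '$')
  sorted[6] = e$cbbEB  (last char: 'B')
Last column: eEbbc$B
Original string S is at sorted index 5

Answer: eEbbc$B
5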